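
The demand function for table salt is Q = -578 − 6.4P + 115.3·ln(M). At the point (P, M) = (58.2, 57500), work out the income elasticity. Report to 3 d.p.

At P = 58.2, M = 57500: Q = 313.155.
Holding P constant, ∂Q/∂M = 115.3/M = 0.00200522.
η_M = (∂Q/∂M)·(M/Q) = 0.00200522 × (57500/313.155) = 0.368.

0.368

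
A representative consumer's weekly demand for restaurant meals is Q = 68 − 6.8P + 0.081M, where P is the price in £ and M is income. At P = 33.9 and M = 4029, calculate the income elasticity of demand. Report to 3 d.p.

1.992

At P = 33.9, M = 4029: Q = 163.829.
Holding P constant, ∂Q/∂M = 0.081.
η_M = (∂Q/∂M)·(M/Q) = 0.081 × (4029/163.829) = 1.992.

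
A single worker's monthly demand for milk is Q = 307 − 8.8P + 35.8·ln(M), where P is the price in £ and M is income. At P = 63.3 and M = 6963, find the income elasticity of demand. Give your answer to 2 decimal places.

At P = 63.3, M = 6963: Q = 66.731.
Holding P constant, ∂Q/∂M = 35.8/M = 0.00514146.
η_M = (∂Q/∂M)·(M/Q) = 0.00514146 × (6963/66.731) = 0.54.

0.54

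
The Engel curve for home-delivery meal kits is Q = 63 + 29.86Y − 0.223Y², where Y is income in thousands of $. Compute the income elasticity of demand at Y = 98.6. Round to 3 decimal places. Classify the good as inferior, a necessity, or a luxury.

At Y = 98.6: Q = 839.1989.
dQ/dY = 29.86 − 0.446Y = -14.11560.
η = (dQ/dY)·(Y/Q) = -14.11560 × (98.6/839.1989) = -1.658.
η < 0 ⇒ inferior good.

-1.658 (inferior good)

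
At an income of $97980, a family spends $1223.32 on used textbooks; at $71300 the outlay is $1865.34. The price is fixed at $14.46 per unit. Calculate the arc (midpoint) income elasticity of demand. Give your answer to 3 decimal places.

With a constant price, Q₁ = 1223.32/14.46 = 84.600 and Q₂ = 1865.34/14.46 = 129.000 (equivalently, work directly with expenditure since P cancels).
Midpoint %ΔQ = (1865.34 − 1223.32)/1544.33 = 0.41573; midpoint %ΔI = (71300 − 97980)/84640 = -0.31522.
η = 0.41573 / -0.31522 = -1.319.

-1.319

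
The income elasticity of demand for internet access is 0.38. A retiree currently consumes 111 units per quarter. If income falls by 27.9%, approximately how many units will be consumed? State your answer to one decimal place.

99.2

%ΔQ ≈ η × %ΔI = 0.38 × (-27.9%) = -10.602%.
New Q ≈ 111 × (1 − 0.10602) = 99.2.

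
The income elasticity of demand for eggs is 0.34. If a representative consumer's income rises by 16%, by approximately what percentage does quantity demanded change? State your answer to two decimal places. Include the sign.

%ΔQ ≈ η × %ΔI = 0.34 × 16% = 5.44%.

5.44%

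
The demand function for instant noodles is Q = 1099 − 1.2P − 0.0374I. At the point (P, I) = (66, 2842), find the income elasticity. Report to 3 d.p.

-0.116

At P = 66, I = 2842: Q = 913.509.
Holding P constant, ∂Q/∂I = −0.0374.
η_I = (∂Q/∂I)·(I/Q) = -0.0374 × (2842/913.509) = -0.116.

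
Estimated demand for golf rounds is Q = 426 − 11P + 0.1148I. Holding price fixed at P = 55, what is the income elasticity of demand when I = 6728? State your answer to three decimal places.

At P = 55, I = 6728: Q = 593.374.
Holding P constant, ∂Q/∂I = 0.1148.
η_I = (∂Q/∂I)·(I/Q) = 0.1148 × (6728/593.374) = 1.302.

1.302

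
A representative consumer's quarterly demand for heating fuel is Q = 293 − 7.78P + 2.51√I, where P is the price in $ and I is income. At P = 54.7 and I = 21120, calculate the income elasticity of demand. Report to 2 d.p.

0.79

At P = 54.7, I = 21120: Q = 232.205.
Holding P constant, ∂Q/∂I = 2.51/(2√I) = 0.00863568.
η_I = (∂Q/∂I)·(I/Q) = 0.00863568 × (21120/232.205) = 0.79.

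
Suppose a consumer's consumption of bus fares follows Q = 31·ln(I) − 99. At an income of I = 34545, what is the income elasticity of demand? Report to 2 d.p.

At I = 34545: Q = 224.951.
dQ/dI = 31/I = 0.00089738 at this income.
η = (dQ/dI)·(I/Q) = 0.00089738 × (34545/224.951) = 0.14.

0.14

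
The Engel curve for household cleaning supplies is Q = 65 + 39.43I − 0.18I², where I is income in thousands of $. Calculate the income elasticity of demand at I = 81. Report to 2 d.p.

At I = 81: Q = 2077.8500.
dQ/dI = 39.43 − 0.36I = 10.27000.
η = (dQ/dI)·(I/Q) = 10.27000 × (81/2077.8500) = 0.40.

0.40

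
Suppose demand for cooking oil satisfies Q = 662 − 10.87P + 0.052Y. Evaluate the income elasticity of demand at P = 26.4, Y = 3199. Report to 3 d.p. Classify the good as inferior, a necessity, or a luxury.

0.307 (necessity)

At P = 26.4, Y = 3199: Q = 541.380.
Holding P constant, ∂Q/∂Y = 0.052.
η_Y = (∂Q/∂Y)·(Y/Q) = 0.052 × (3199/541.380) = 0.307.
Since 0 < η < 1, this is a necessity.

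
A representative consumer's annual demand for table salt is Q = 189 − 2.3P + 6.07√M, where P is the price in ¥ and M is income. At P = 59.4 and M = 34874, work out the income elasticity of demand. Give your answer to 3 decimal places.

At P = 59.4, M = 34874: Q = 1185.927.
Holding P constant, ∂Q/∂M = 6.07/(2√M) = 0.016252.
η_M = (∂Q/∂M)·(M/Q) = 0.016252 × (34874/1185.927) = 0.478.

0.478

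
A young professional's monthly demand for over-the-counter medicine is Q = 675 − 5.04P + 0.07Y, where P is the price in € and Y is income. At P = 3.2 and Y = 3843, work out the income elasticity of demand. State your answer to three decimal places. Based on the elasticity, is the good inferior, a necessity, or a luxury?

At P = 3.2, Y = 3843: Q = 927.882.
Holding P constant, ∂Q/∂Y = 0.07.
η_Y = (∂Q/∂Y)·(Y/Q) = 0.07 × (3843/927.882) = 0.290.
Since 0 < η < 1, this is a necessity.

0.290 (necessity)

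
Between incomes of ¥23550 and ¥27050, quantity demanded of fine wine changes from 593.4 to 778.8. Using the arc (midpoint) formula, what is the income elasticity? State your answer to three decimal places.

1.953

ΔQ = 778.8 − 593.4 = 185.4; midpoint Q̄ = (593.4 + 778.8)/2 = 686.1.
ΔI = 27050 − 23550 = 3500; midpoint Ī = (23550 + 27050)/2 = 25300.
η = (ΔQ/Q̄) ÷ (ΔI/Ī) = (185.4/686.1) ÷ (3500/25300) = 1.953.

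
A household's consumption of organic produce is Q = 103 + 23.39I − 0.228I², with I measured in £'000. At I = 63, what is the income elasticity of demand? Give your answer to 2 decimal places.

At I = 63: Q = 671.6380.
dQ/dI = 23.39 − 0.456I = -5.33800.
η = (dQ/dI)·(I/Q) = -5.33800 × (63/671.6380) = -0.50.

-0.50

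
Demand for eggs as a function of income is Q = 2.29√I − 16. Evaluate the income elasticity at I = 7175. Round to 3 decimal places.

0.545

At I = 7175: Q = 177.975.
dQ/dI = 2.29/(2√I) = 0.0135174 at this income.
η = (dQ/dI)·(I/Q) = 0.0135174 × (7175/177.975) = 0.545.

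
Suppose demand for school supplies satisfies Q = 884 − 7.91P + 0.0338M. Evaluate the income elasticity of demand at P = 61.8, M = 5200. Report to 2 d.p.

At P = 61.8, M = 5200: Q = 570.922.
Holding P constant, ∂Q/∂M = 0.0338.
η_M = (∂Q/∂M)·(M/Q) = 0.0338 × (5200/570.922) = 0.31.

0.31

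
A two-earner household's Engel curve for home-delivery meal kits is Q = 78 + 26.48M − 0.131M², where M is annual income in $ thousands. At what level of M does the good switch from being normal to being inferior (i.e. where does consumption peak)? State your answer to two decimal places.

101.07

dQ/dM = 26.48 − 0.262M.
The good is inferior where dQ/dM < 0. Setting dQ/dM = 0 gives M = 26.48 / 0.262 = 101.07.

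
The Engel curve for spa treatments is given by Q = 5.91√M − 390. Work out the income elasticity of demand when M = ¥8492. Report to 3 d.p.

At M = 8492: Q = 154.619.
dQ/dM = 5.91/(2√M) = 0.0320666 at this income.
η = (dQ/dM)·(M/Q) = 0.0320666 × (8492/154.619) = 1.761.

1.761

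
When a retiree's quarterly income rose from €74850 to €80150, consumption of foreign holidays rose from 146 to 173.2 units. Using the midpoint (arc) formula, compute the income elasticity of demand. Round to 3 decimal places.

ΔQ = 173.2 − 146 = 27.2; midpoint Q̄ = (146 + 173.2)/2 = 159.6.
ΔI = 80150 − 74850 = 5300; midpoint Ī = (74850 + 80150)/2 = 77500.
η = (ΔQ/Q̄) ÷ (ΔI/Ī) = (27.2/159.6) ÷ (5300/77500) = 2.492.

2.492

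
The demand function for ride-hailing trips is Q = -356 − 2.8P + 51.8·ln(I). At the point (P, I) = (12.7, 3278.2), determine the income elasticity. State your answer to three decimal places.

1.866

At P = 12.7, I = 3278.2: Q = 27.764.
Holding P constant, ∂Q/∂I = 51.8/I = 0.0158014.
η_I = (∂Q/∂I)·(I/Q) = 0.0158014 × (3278.2/27.764) = 1.866.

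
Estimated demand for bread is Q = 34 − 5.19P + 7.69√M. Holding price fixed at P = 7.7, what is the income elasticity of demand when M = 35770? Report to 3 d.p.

At P = 7.7, M = 35770: Q = 1448.444.
Holding P constant, ∂Q/∂M = 7.69/(2√M) = 0.02033.
η_M = (∂Q/∂M)·(M/Q) = 0.02033 × (35770/1448.444) = 0.502.

0.502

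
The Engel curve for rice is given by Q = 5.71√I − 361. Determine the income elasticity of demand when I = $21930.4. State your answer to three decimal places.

0.872

At I = 21930.4: Q = 484.589.
dQ/dI = 5.71/(2√I) = 0.0192789 at this income.
η = (dQ/dI)·(I/Q) = 0.0192789 × (21930.4/484.589) = 0.872.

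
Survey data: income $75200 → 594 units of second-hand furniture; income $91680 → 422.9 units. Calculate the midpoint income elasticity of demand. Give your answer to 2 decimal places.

-1.70

ΔQ = 422.9 − 594 = -171.1; midpoint Q̄ = (594 + 422.9)/2 = 508.45.
ΔI = 91680 − 75200 = 16480; midpoint Ī = (75200 + 91680)/2 = 83440.
η = (ΔQ/Q̄) ÷ (ΔI/Ī) = (-171.1/508.45) ÷ (16480/83440) = -1.70.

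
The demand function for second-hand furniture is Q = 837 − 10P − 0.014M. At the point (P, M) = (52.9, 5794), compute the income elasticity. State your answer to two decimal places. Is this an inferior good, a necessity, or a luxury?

-0.36 (inferior good)

At P = 52.9, M = 5794: Q = 226.884.
Holding P constant, ∂Q/∂M = −0.014.
η_M = (∂Q/∂M)·(M/Q) = -0.014 × (5794/226.884) = -0.36.
Since η < 0, this is an inferior good.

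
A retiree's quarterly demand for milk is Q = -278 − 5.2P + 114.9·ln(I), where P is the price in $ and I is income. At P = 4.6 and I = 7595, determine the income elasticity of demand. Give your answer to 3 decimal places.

At P = 4.6, I = 7595: Q = 724.740.
Holding P constant, ∂Q/∂I = 114.9/I = 0.0151284.
η_I = (∂Q/∂I)·(I/Q) = 0.0151284 × (7595/724.740) = 0.159.

0.159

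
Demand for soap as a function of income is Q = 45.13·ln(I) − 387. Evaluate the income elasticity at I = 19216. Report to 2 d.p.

0.78

At I = 19216: Q = 58.140.
dQ/dI = 45.13/I = 0.00234856 at this income.
η = (dQ/dI)·(I/Q) = 0.00234856 × (19216/58.140) = 0.78.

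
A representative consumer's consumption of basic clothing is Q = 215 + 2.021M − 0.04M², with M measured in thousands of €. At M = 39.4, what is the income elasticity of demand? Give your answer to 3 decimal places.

At M = 39.4: Q = 232.5330.
dQ/dM = 2.021 − 0.08M = -1.13100.
η = (dQ/dM)·(M/Q) = -1.13100 × (39.4/232.5330) = -0.192.

-0.192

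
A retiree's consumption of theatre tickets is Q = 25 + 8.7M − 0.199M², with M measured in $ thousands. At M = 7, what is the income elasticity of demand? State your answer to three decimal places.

At M = 7: Q = 76.1490.
dQ/dM = 8.7 − 0.398M = 5.91400.
η = (dQ/dM)·(M/Q) = 5.91400 × (7/76.1490) = 0.544.

0.544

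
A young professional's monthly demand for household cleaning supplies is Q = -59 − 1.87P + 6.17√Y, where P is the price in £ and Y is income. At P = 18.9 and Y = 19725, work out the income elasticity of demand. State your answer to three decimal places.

0.561

At P = 18.9, Y = 19725: Q = 772.207.
Holding P constant, ∂Q/∂Y = 6.17/(2√Y) = 0.0219658.
η_Y = (∂Q/∂Y)·(Y/Q) = 0.0219658 × (19725/772.207) = 0.561.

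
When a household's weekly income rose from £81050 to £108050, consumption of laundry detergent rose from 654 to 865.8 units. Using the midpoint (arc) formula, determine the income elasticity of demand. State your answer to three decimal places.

ΔQ = 865.8 − 654 = 211.8; midpoint Q̄ = (654 + 865.8)/2 = 759.9.
ΔI = 108050 − 81050 = 27000; midpoint Ī = (81050 + 108050)/2 = 94550.
η = (ΔQ/Q̄) ÷ (ΔI/Ī) = (211.8/759.9) ÷ (27000/94550) = 0.976.

0.976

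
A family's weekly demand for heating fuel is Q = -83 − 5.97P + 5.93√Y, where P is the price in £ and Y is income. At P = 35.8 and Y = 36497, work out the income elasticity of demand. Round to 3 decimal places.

0.677

At P = 35.8, Y = 36497: Q = 836.152.
Holding P constant, ∂Q/∂Y = 5.93/(2√Y) = 0.0155202.
η_Y = (∂Q/∂Y)·(Y/Q) = 0.0155202 × (36497/836.152) = 0.677.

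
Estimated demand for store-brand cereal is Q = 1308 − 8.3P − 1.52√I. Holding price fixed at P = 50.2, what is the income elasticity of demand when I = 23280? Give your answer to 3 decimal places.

-0.176

At P = 50.2, I = 23280: Q = 659.422.
Holding P constant, ∂Q/∂I = -1.52/(2√I) = -0.00498106.
η_I = (∂Q/∂I)·(I/Q) = -0.00498106 × (23280/659.422) = -0.176.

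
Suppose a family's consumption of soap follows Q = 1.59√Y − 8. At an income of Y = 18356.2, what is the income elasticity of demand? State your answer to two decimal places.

0.52

At Y = 18356.2: Q = 207.421.
dQ/dY = 1.59/(2√Y) = 0.00586781 at this income.
η = (dQ/dY)·(Y/Q) = 0.00586781 × (18356.2/207.421) = 0.52.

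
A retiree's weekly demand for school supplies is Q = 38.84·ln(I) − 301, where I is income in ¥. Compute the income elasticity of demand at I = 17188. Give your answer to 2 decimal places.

At I = 17188: Q = 77.766.
dQ/dI = 38.84/I = 0.00225972 at this income.
η = (dQ/dI)·(I/Q) = 0.00225972 × (17188/77.766) = 0.50.

0.50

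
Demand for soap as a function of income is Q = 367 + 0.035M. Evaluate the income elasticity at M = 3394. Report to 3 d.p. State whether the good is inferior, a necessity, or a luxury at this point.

At M = 3394: Q = 485.790.
dQ/dM = 0.035.
η = (dQ/dM)·(M/Q) = 0.035 × (3394/485.790) = 0.245.
Since 0 < η < 1, the good is a necessity.

0.245 (necessity)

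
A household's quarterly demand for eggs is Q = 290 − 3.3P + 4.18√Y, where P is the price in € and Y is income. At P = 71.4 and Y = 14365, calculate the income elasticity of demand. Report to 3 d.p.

0.451

At P = 71.4, Y = 14365: Q = 555.370.
Holding P constant, ∂Q/∂Y = 4.18/(2√Y) = 0.0174379.
η_Y = (∂Q/∂Y)·(Y/Q) = 0.0174379 × (14365/555.370) = 0.451.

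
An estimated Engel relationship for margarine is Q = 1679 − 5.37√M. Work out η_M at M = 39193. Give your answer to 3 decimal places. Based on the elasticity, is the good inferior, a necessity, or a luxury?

At M = 39193: Q = 615.889.
dQ/dM = -5.37/(2√M) = -0.0135625 at this income.
η = (dQ/dM)·(M/Q) = -0.0135625 × (39193/615.889) = -0.863.
Since η < 0, the good is an inferior good.

-0.863 (inferior good)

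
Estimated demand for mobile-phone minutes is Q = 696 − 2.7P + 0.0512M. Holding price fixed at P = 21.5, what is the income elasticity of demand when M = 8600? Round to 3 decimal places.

0.408

At P = 21.5, M = 8600: Q = 1078.270.
Holding P constant, ∂Q/∂M = 0.0512.
η_M = (∂Q/∂M)·(M/Q) = 0.0512 × (8600/1078.270) = 0.408.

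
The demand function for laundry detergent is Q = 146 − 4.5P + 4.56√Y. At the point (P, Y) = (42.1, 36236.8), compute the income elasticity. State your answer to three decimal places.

0.526

At P = 42.1, Y = 36236.8: Q = 824.590.
Holding P constant, ∂Q/∂Y = 4.56/(2√Y) = 0.0119773.
η_Y = (∂Q/∂Y)·(Y/Q) = 0.0119773 × (36236.8/824.590) = 0.526.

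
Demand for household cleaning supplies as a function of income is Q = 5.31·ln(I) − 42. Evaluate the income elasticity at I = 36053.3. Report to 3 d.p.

At I = 36053.3: Q = 13.717.
dQ/dI = 5.31/I = 0.000147282 at this income.
η = (dQ/dI)·(I/Q) = 0.000147282 × (36053.3/13.717) = 0.387.

0.387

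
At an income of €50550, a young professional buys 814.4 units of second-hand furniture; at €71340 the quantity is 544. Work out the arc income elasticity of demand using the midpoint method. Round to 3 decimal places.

-1.167

ΔQ = 544 − 814.4 = -270.4; midpoint Q̄ = (814.4 + 544)/2 = 679.2.
ΔI = 71340 − 50550 = 20790; midpoint Ī = (50550 + 71340)/2 = 60945.
η = (ΔQ/Q̄) ÷ (ΔI/Ī) = (-270.4/679.2) ÷ (20790/60945) = -1.167.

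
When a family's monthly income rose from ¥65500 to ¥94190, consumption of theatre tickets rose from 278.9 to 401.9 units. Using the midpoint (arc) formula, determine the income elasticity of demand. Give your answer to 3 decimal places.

1.006

ΔQ = 401.9 − 278.9 = 123; midpoint Q̄ = (278.9 + 401.9)/2 = 340.4.
ΔI = 94190 − 65500 = 28690; midpoint Ī = (65500 + 94190)/2 = 79845.
η = (ΔQ/Q̄) ÷ (ΔI/Ī) = (123/340.4) ÷ (28690/79845) = 1.006.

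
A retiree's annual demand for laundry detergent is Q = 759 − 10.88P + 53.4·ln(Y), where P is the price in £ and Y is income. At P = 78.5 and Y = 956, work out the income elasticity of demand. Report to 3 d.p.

At P = 78.5, Y = 956: Q = 271.391.
Holding P constant, ∂Q/∂Y = 53.4/Y = 0.0558577.
η_Y = (∂Q/∂Y)·(Y/Q) = 0.0558577 × (956/271.391) = 0.197.

0.197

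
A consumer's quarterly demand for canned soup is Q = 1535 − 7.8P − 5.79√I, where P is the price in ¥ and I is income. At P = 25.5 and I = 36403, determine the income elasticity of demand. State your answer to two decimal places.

-2.39

At P = 25.5, I = 36403: Q = 231.393.
Holding P constant, ∂Q/∂I = -5.79/(2√I) = -0.0151733.
η_I = (∂Q/∂I)·(I/Q) = -0.0151733 × (36403/231.393) = -2.39.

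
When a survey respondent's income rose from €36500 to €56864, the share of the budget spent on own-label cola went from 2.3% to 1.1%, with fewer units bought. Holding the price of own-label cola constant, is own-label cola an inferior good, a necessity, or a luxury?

inferior good

Quantity demanded falls as income rises, so η < 0.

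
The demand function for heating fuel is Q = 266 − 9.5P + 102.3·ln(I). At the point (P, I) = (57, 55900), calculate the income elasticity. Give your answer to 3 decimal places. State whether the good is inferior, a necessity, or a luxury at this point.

0.121 (necessity)

At P = 57, I = 55900: Q = 842.774.
Holding P constant, ∂Q/∂I = 102.3/I = 0.00183005.
η_I = (∂Q/∂I)·(I/Q) = 0.00183005 × (55900/842.774) = 0.121.
Since 0 < η < 1, this is a necessity.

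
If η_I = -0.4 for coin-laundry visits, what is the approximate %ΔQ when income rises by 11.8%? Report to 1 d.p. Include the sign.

-4.7%

%ΔQ ≈ η × %ΔI = -0.4 × 11.8% = -4.7%.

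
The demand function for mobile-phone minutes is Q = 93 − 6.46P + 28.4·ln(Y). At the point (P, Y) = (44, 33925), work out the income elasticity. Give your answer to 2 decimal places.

At P = 44, Y = 33925: Q = 105.026.
Holding P constant, ∂Q/∂Y = 28.4/Y = 0.000837141.
η_Y = (∂Q/∂Y)·(Y/Q) = 0.000837141 × (33925/105.026) = 0.27.

0.27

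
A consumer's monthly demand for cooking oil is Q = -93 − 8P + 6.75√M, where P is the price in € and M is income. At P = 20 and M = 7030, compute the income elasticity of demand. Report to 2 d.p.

At P = 20, M = 7030: Q = 312.954.
Holding P constant, ∂Q/∂M = 6.75/(2√M) = 0.0402528.
η_M = (∂Q/∂M)·(M/Q) = 0.0402528 × (7030/312.954) = 0.90.

0.90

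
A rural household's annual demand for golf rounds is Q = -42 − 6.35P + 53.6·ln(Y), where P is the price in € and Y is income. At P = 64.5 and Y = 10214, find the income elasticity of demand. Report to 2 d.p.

1.24

At P = 64.5, Y = 10214: Q = 43.234.
Holding P constant, ∂Q/∂Y = 53.6/Y = 0.0052477.
η_Y = (∂Q/∂Y)·(Y/Q) = 0.0052477 × (10214/43.234) = 1.24.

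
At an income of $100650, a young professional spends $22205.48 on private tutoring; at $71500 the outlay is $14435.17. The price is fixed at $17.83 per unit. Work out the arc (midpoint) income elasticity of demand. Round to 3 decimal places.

With a constant price, Q₁ = 22205.48/17.83 = 1245.400 and Q₂ = 14435.17/17.83 = 809.600 (equivalently, work directly with expenditure since P cancels).
Midpoint %ΔQ = (14435.17 − 22205.48)/18320.33 = -0.42414; midpoint %ΔI = (71500 − 100650)/86075 = -0.33866.
η = -0.42414 / -0.33866 = 1.252.

1.252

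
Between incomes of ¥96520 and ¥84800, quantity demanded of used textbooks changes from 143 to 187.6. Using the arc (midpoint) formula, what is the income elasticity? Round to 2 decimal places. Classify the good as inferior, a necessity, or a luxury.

-2.09 (inferior good)

ΔQ = 187.6 − 143 = 44.6; midpoint Q̄ = (143 + 187.6)/2 = 165.3.
ΔI = 84800 − 96520 = -11720; midpoint Ī = (96520 + 84800)/2 = 90660.
η = (ΔQ/Q̄) ÷ (ΔI/Ī) = (44.6/165.3) ÷ (-11720/90660) = -2.09.
η < 0 ⇒ inferior good.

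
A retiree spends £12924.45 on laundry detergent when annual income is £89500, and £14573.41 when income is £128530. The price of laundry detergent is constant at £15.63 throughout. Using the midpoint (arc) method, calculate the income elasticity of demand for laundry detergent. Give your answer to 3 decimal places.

0.335

With a constant price, Q₁ = 12924.45/15.63 = 826.900 and Q₂ = 14573.41/15.63 = 932.400 (equivalently, work directly with expenditure since P cancels).
Midpoint %ΔQ = (14573.41 − 12924.45)/13748.93 = 0.11993; midpoint %ΔI = (128530 − 89500)/109015 = 0.35802.
η = 0.11993 / 0.35802 = 0.335.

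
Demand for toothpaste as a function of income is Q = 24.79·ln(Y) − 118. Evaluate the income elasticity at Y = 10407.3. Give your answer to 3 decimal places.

0.223

At Y = 10407.3: Q = 111.314.
dQ/dY = 24.79/Y = 0.00238198 at this income.
η = (dQ/dY)·(Y/Q) = 0.00238198 × (10407.3/111.314) = 0.223.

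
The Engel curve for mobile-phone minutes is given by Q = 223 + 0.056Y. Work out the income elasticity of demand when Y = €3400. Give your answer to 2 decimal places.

0.46

At Y = 3400: Q = 413.400.
dQ/dY = 0.056.
η = (dQ/dY)·(Y/Q) = 0.056 × (3400/413.400) = 0.46.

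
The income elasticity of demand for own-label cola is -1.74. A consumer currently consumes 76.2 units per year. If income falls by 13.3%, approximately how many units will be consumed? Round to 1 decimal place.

%ΔQ ≈ η × %ΔI = -1.74 × (-13.3%) = 23.142%.
New Q ≈ 76.2 × (1 + 0.23142) = 93.8.

93.8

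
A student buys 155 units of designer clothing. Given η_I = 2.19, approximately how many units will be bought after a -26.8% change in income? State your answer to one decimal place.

64.0

%ΔQ ≈ η × %ΔI = 2.19 × (-26.8%) = -58.692%.
New Q ≈ 155 × (1 − 0.58692) = 64.0.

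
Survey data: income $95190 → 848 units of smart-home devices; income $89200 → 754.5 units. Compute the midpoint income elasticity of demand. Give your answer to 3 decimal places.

1.796

ΔQ = 754.5 − 848 = -93.5; midpoint Q̄ = (848 + 754.5)/2 = 801.25.
ΔI = 89200 − 95190 = -5990; midpoint Ī = (95190 + 89200)/2 = 92195.
η = (ΔQ/Q̄) ÷ (ΔI/Ī) = (-93.5/801.25) ÷ (-5990/92195) = 1.796.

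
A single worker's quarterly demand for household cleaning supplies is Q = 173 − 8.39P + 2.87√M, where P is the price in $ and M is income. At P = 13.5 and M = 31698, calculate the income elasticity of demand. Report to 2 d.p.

0.45

At P = 13.5, M = 31698: Q = 570.708.
Holding P constant, ∂Q/∂M = 2.87/(2√M) = 0.00806002.
η_M = (∂Q/∂M)·(M/Q) = 0.00806002 × (31698/570.708) = 0.45.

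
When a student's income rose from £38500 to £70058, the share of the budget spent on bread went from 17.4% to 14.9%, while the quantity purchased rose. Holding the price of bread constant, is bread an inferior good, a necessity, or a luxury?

Quantity rises but the budget share falls as income rises, so 0 < η < 1.

necessity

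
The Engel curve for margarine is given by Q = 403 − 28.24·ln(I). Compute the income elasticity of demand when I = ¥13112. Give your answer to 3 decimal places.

-0.209

At I = 13112: Q = 135.249.
dQ/dI = -28.24/I = -0.00215375 at this income.
η = (dQ/dI)·(I/Q) = -0.00215375 × (13112/135.249) = -0.209.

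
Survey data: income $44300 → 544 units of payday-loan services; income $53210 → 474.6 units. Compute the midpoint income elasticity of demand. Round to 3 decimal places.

-0.746

ΔQ = 474.6 − 544 = -69.4; midpoint Q̄ = (544 + 474.6)/2 = 509.3.
ΔI = 53210 − 44300 = 8910; midpoint Ī = (44300 + 53210)/2 = 48755.
η = (ΔQ/Q̄) ÷ (ΔI/Ī) = (-69.4/509.3) ÷ (8910/48755) = -0.746.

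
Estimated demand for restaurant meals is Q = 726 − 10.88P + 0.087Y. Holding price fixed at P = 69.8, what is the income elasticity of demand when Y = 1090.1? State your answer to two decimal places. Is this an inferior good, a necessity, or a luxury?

At P = 69.8, Y = 1090.1: Q = 61.415.
Holding P constant, ∂Q/∂Y = 0.087.
η_Y = (∂Q/∂Y)·(Y/Q) = 0.087 × (1090.1/61.415) = 1.54.
Since η > 1, this is a luxury.

1.54 (luxury)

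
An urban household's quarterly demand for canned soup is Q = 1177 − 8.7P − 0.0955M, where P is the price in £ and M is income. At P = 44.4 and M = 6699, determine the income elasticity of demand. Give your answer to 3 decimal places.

-4.238

At P = 44.4, M = 6699: Q = 150.966.
Holding P constant, ∂Q/∂M = −0.0955.
η_M = (∂Q/∂M)·(M/Q) = -0.0955 × (6699/150.966) = -4.238.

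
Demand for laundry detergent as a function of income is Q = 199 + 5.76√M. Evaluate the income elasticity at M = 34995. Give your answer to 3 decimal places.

At M = 34995: Q = 1276.520.
dQ/dM = 5.76/(2√M) = 0.0153953 at this income.
η = (dQ/dM)·(M/Q) = 0.0153953 × (34995/1276.520) = 0.422.

0.422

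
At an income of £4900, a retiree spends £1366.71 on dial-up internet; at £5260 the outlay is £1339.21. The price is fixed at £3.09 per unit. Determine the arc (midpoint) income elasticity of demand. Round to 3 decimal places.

-0.287

With a constant price, Q₁ = 1366.71/3.09 = 442.301 and Q₂ = 1339.21/3.09 = 433.401 (equivalently, work directly with expenditure since P cancels).
Midpoint %ΔQ = (1339.21 − 1366.71)/1352.96 = -0.02033; midpoint %ΔI = (5260 − 4900)/5080 = 0.07087.
η = -0.02033 / 0.07087 = -0.287.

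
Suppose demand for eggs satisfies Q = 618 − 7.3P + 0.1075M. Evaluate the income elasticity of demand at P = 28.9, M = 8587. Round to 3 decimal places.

0.694

At P = 28.9, M = 8587: Q = 1330.133.
Holding P constant, ∂Q/∂M = 0.1075.
η_M = (∂Q/∂M)·(M/Q) = 0.1075 × (8587/1330.133) = 0.694.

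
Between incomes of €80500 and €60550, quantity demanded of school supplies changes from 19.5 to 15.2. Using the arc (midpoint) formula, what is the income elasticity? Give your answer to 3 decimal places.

0.876

ΔQ = 15.2 − 19.5 = -4.3; midpoint Q̄ = (19.5 + 15.2)/2 = 17.35.
ΔI = 60550 − 80500 = -19950; midpoint Ī = (80500 + 60550)/2 = 70525.
η = (ΔQ/Q̄) ÷ (ΔI/Ī) = (-4.3/17.35) ÷ (-19950/70525) = 0.876.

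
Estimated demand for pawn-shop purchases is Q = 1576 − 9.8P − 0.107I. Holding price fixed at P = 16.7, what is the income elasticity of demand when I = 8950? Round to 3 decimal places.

At P = 16.7, I = 8950: Q = 454.690.
Holding P constant, ∂Q/∂I = −0.107.
η_I = (∂Q/∂I)·(I/Q) = -0.107 × (8950/454.690) = -2.106.

-2.106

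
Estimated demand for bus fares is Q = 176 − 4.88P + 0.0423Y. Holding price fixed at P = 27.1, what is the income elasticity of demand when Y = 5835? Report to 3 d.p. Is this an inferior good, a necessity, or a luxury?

At P = 27.1, Y = 5835: Q = 290.573.
Holding P constant, ∂Q/∂Y = 0.0423.
η_Y = (∂Q/∂Y)·(Y/Q) = 0.0423 × (5835/290.573) = 0.849.
Since 0 < η < 1, this is a necessity.

0.849 (necessity)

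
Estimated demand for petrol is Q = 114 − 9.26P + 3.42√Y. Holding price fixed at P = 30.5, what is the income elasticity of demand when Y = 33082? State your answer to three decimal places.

At P = 30.5, Y = 33082: Q = 453.615.
Holding P constant, ∂Q/∂Y = 3.42/(2√Y) = 0.00940157.
η_Y = (∂Q/∂Y)·(Y/Q) = 0.00940157 × (33082/453.615) = 0.686.

0.686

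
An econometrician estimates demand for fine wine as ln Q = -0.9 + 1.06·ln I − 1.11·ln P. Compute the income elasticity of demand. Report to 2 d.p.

1.06

In a log-linear demand, the coefficient on ln I is the income elasticity.
So η = 1.06.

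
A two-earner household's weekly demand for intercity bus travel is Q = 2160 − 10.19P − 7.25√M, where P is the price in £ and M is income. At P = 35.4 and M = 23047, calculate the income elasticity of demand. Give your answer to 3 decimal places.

-0.788

At P = 35.4, M = 23047: Q = 698.634.
Holding P constant, ∂Q/∂M = -7.25/(2√M) = -0.0238782.
η_M = (∂Q/∂M)·(M/Q) = -0.0238782 × (23047/698.634) = -0.788.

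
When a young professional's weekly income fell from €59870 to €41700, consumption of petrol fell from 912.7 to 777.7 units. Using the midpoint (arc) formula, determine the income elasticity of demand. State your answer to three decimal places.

0.446

ΔQ = 777.7 − 912.7 = -135; midpoint Q̄ = (912.7 + 777.7)/2 = 845.2.
ΔI = 41700 − 59870 = -18170; midpoint Ī = (59870 + 41700)/2 = 50785.
η = (ΔQ/Q̄) ÷ (ΔI/Ī) = (-135/845.2) ÷ (-18170/50785) = 0.446.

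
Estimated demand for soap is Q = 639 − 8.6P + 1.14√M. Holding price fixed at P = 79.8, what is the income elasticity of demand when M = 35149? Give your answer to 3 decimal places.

0.642

At P = 79.8, M = 35149: Q = 166.448.
Holding P constant, ∂Q/∂M = 1.14/(2√M) = 0.00304031.
η_M = (∂Q/∂M)·(M/Q) = 0.00304031 × (35149/166.448) = 0.642.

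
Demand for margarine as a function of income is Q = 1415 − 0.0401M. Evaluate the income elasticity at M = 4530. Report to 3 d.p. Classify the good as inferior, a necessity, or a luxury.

-0.147 (inferior good)

At M = 4530: Q = 1233.347.
dQ/dM = −0.0401.
η = (dQ/dM)·(M/Q) = -0.0401 × (4530/1233.347) = -0.147.
Since η < 0, the good is an inferior good.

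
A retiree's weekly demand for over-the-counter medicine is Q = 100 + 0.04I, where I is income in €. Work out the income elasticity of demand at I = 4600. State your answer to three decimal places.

At I = 4600: Q = 284.000.
dQ/dI = 0.04.
η = (dQ/dI)·(I/Q) = 0.04 × (4600/284.000) = 0.648.

0.648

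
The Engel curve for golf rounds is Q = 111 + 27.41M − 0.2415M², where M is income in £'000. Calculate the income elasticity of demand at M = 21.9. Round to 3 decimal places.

At M = 21.9: Q = 595.4532.
dQ/dM = 27.41 − 0.483M = 16.83230.
η = (dQ/dM)·(M/Q) = 16.83230 × (21.9/595.4532) = 0.619.

0.619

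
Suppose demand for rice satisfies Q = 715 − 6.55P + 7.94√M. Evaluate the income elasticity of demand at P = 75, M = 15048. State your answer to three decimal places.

At P = 75, M = 15048: Q = 1197.752.
Holding P constant, ∂Q/∂M = 7.94/(2√M) = 0.0323632.
η_M = (∂Q/∂M)·(M/Q) = 0.0323632 × (15048/1197.752) = 0.407.

0.407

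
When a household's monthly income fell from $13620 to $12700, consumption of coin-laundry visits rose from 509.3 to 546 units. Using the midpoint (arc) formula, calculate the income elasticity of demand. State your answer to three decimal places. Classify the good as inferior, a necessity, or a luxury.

ΔQ = 546 − 509.3 = 36.7; midpoint Q̄ = (509.3 + 546)/2 = 527.65.
ΔI = 12700 − 13620 = -920; midpoint Ī = (13620 + 12700)/2 = 13160.
η = (ΔQ/Q̄) ÷ (ΔI/Ī) = (36.7/527.65) ÷ (-920/13160) = -0.995.
η < 0 ⇒ inferior good.

-0.995 (inferior good)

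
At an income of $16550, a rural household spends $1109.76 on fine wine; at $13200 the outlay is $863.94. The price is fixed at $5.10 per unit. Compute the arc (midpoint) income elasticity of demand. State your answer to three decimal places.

With a constant price, Q₁ = 1109.76/5.10 = 217.600 and Q₂ = 863.94/5.10 = 169.400 (equivalently, work directly with expenditure since P cancels).
Midpoint %ΔQ = (863.94 − 1109.76)/986.85 = -0.24910; midpoint %ΔI = (13200 − 16550)/14875 = -0.22521.
η = -0.24910 / -0.22521 = 1.106.

1.106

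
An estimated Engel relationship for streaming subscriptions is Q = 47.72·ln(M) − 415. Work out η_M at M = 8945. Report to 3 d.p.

2.486

At M = 8945: Q = 19.197.
dQ/dM = 47.72/M = 0.00533482 at this income.
η = (dQ/dM)·(M/Q) = 0.00533482 × (8945/19.197) = 2.486.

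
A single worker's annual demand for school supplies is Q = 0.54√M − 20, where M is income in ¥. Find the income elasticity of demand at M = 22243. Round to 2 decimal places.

At M = 22243: Q = 60.536.
dQ/dM = 0.54/(2√M) = 0.00181037 at this income.
η = (dQ/dM)·(M/Q) = 0.00181037 × (22243/60.536) = 0.67.

0.67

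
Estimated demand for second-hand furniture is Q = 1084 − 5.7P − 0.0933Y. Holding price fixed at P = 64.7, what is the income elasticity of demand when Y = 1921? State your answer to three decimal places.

At P = 64.7, Y = 1921: Q = 535.981.
Holding P constant, ∂Q/∂Y = −0.0933.
η_Y = (∂Q/∂Y)·(Y/Q) = -0.0933 × (1921/535.981) = -0.334.

-0.334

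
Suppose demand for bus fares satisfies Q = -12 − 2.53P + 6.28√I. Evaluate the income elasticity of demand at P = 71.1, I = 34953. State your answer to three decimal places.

At P = 71.1, I = 34953: Q = 982.208.
Holding P constant, ∂Q/∂I = 6.28/(2√I) = 0.0167953.
η_I = (∂Q/∂I)·(I/Q) = 0.0167953 × (34953/982.208) = 0.598.

0.598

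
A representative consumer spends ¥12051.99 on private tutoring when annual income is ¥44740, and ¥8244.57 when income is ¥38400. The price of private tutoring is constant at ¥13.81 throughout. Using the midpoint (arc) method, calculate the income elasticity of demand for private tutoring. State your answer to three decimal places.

2.460

With a constant price, Q₁ = 12051.99/13.81 = 872.700 and Q₂ = 8244.57/13.81 = 597.000 (equivalently, work directly with expenditure since P cancels).
Midpoint %ΔQ = (8244.57 − 12051.99)/10148.28 = -0.37518; midpoint %ΔI = (38400 − 44740)/41570 = -0.15251.
η = -0.37518 / -0.15251 = 2.460.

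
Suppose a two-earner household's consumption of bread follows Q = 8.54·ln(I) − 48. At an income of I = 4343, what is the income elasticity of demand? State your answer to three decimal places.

0.363

At I = 4343: Q = 23.534.
dQ/dI = 8.54/I = 0.00196638 at this income.
η = (dQ/dI)·(I/Q) = 0.00196638 × (4343/23.534) = 0.363.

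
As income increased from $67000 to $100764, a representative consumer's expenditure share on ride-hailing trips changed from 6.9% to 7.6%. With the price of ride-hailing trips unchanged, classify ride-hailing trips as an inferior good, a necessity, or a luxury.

luxury

The budget share rises as income rises, so η > 1.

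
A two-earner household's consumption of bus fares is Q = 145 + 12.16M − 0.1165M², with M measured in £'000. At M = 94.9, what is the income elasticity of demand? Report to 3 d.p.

-3.781

At M = 94.9: Q = 249.7838.
dQ/dM = 12.16 − 0.233M = -9.95170.
η = (dQ/dM)·(M/Q) = -9.95170 × (94.9/249.7838) = -3.781.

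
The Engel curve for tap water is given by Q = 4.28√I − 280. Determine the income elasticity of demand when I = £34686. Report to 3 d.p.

0.771

At I = 34686: Q = 517.115.
dQ/dI = 4.28/(2√I) = 0.0114904 at this income.
η = (dQ/dI)·(I/Q) = 0.0114904 × (34686/517.115) = 0.771.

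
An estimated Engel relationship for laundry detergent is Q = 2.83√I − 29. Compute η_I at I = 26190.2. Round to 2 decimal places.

0.53

At I = 26190.2: Q = 428.990.
dQ/dI = 2.83/(2√I) = 0.00874353 at this income.
η = (dQ/dI)·(I/Q) = 0.00874353 × (26190.2/428.990) = 0.53.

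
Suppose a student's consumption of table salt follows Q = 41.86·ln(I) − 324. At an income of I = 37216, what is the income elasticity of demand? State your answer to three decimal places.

0.359

At I = 37216: Q = 116.555.
dQ/dI = 41.86/I = 0.00112479 at this income.
η = (dQ/dI)·(I/Q) = 0.00112479 × (37216/116.555) = 0.359.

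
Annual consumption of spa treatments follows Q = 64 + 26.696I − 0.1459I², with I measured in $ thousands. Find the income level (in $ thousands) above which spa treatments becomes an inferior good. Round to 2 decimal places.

91.49

dQ/dI = 26.696 − 0.2918I.
The good is inferior where dQ/dI < 0. Setting dQ/dI = 0 gives I = 26.696 / 0.2918 = 91.49.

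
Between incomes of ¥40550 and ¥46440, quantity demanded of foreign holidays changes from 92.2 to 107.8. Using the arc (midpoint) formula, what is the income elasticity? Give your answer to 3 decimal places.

ΔQ = 107.8 − 92.2 = 15.6; midpoint Q̄ = (92.2 + 107.8)/2 = 100.
ΔI = 46440 − 40550 = 5890; midpoint Ī = (40550 + 46440)/2 = 43495.
η = (ΔQ/Q̄) ÷ (ΔI/Ī) = (15.6/100) ÷ (5890/43495) = 1.152.

1.152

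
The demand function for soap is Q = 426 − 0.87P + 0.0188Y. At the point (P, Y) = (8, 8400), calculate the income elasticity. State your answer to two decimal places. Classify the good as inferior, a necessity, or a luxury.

At P = 8, Y = 8400: Q = 576.960.
Holding P constant, ∂Q/∂Y = 0.0188.
η_Y = (∂Q/∂Y)·(Y/Q) = 0.0188 × (8400/576.960) = 0.27.
Since 0 < η < 1, this is a necessity.

0.27 (necessity)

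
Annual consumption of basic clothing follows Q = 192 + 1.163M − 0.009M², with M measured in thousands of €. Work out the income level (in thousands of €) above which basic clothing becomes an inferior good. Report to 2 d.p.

64.61

dQ/dM = 1.163 − 0.018M.
The good is inferior where dQ/dM < 0. Setting dQ/dM = 0 gives M = 1.163 / 0.018 = 64.61.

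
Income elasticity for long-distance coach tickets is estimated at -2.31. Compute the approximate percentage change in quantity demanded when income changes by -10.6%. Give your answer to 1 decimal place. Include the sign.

24.5%

%ΔQ ≈ η × %ΔI = -2.31 × (-10.6%) = 24.5%.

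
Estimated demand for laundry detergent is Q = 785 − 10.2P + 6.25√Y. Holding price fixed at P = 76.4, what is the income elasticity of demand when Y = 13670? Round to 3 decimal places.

0.496

At P = 76.4, Y = 13670: Q = 736.462.
Holding P constant, ∂Q/∂Y = 6.25/(2√Y) = 0.026728.
η_Y = (∂Q/∂Y)·(Y/Q) = 0.026728 × (13670/736.462) = 0.496.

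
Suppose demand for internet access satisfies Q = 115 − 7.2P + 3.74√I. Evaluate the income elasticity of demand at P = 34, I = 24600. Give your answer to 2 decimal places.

At P = 34, I = 24600: Q = 456.796.
Holding P constant, ∂Q/∂I = 3.74/(2√I) = 0.0119227.
η_I = (∂Q/∂I)·(I/Q) = 0.0119227 × (24600/456.796) = 0.64.

0.64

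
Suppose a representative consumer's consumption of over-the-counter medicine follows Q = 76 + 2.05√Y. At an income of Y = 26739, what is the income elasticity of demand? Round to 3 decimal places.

0.408

At Y = 26739: Q = 411.217.
dQ/dY = 2.05/(2√Y) = 0.00626832 at this income.
η = (dQ/dY)·(Y/Q) = 0.00626832 × (26739/411.217) = 0.408.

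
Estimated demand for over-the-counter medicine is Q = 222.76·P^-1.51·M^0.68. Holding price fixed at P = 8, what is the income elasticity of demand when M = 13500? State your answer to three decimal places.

For a multiplicative demand Q = A·P^α·M^β, the income elasticity is β everywhere.
Here β = 0.68, so η = 0.680.

0.680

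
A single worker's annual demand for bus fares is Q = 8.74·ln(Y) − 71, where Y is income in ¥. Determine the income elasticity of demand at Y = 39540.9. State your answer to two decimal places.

At Y = 39540.9: Q = 21.514.
dQ/dY = 8.74/Y = 0.000221037 at this income.
η = (dQ/dY)·(Y/Q) = 0.000221037 × (39540.9/21.514) = 0.41.

0.41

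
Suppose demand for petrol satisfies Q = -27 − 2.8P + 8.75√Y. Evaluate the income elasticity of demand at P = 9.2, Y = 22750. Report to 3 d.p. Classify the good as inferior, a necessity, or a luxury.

0.521 (necessity)

At P = 9.2, Y = 22750: Q = 1267.012.
Holding P constant, ∂Q/∂Y = 8.75/(2√Y) = 0.029006.
η_Y = (∂Q/∂Y)·(Y/Q) = 0.029006 × (22750/1267.012) = 0.521.
Since 0 < η < 1, this is a necessity.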